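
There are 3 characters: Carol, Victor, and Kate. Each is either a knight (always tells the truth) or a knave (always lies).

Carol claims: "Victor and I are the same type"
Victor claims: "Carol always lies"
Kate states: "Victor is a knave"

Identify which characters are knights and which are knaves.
Carol is a knave.
Victor is a knight.
Kate is a knave.

Verification:
- Carol (knave) says "Victor and I are the same type" - this is FALSE (a lie) because Carol is a knave and Victor is a knight.
- Victor (knight) says "Carol always lies" - this is TRUE because Carol is a knave.
- Kate (knave) says "Victor is a knave" - this is FALSE (a lie) because Victor is a knight.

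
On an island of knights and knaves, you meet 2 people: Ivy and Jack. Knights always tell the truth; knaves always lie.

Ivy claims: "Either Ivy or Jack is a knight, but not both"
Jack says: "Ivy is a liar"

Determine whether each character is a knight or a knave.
Ivy is a knight.
Jack is a knave.

Verification:
- Ivy (knight) says "Either Ivy or Jack is a knight, but not both" - this is TRUE because Ivy is a knight and Jack is a knave.
- Jack (knave) says "Ivy is a liar" - this is FALSE (a lie) because Ivy is a knight.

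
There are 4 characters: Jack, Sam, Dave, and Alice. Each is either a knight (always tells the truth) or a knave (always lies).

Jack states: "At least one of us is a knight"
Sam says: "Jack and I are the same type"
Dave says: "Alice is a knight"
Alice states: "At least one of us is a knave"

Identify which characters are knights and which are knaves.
Jack is a knight.
Sam is a knave.
Dave is a knight.
Alice is a knight.

Verification:
- Jack (knight) says "At least one of us is a knight" - this is TRUE because Jack, Dave, and Alice are knights.
- Sam (knave) says "Jack and I are the same type" - this is FALSE (a lie) because Sam is a knave and Jack is a knight.
- Dave (knight) says "Alice is a knight" - this is TRUE because Alice is a knight.
- Alice (knight) says "At least one of us is a knave" - this is TRUE because Sam is a knave.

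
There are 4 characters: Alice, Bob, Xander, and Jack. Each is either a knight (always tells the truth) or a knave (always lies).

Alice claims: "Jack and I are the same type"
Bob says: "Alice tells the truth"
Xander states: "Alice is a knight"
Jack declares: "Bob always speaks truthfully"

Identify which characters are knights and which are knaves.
Alice is a knight.
Bob is a knight.
Xander is a knight.
Jack is a knight.

Verification:
- Alice (knight) says "Jack and I are the same type" - this is TRUE because Alice is a knight and Jack is a knight.
- Bob (knight) says "Alice tells the truth" - this is TRUE because Alice is a knight.
- Xander (knight) says "Alice is a knight" - this is TRUE because Alice is a knight.
- Jack (knight) says "Bob always speaks truthfully" - this is TRUE because Bob is a knight.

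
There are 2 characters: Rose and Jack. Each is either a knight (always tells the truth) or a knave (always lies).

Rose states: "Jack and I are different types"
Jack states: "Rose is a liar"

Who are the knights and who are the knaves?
Rose is a knight.
Jack is a knave.

Verification:
- Rose (knight) says "Jack and I are different types" - this is TRUE because Rose is a knight and Jack is a knave.
- Jack (knave) says "Rose is a liar" - this is FALSE (a lie) because Rose is a knight.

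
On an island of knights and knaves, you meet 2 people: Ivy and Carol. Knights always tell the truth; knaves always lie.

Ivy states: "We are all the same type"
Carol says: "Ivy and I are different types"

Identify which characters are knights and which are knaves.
Ivy is a knave.
Carol is a knight.

Verification:
- Ivy (knave) says "We are all the same type" - this is FALSE (a lie) because Carol is a knight and Ivy is a knave.
- Carol (knight) says "Ivy and I are different types" - this is TRUE because Carol is a knight and Ivy is a knave.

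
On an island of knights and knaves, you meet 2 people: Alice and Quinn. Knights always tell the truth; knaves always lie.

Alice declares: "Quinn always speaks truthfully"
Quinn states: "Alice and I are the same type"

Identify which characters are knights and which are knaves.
Alice is a knight.
Quinn is a knight.

Verification:
- Alice (knight) says "Quinn always speaks truthfully" - this is TRUE because Quinn is a knight.
- Quinn (knight) says "Alice and I are the same type" - this is TRUE because Quinn is a knight and Alice is a knight.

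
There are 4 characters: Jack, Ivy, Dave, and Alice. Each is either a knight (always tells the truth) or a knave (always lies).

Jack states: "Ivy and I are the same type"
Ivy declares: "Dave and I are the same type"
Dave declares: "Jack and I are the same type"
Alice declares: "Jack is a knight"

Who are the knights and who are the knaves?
Jack is a knight.
Ivy is a knight.
Dave is a knight.
Alice is a knight.

Verification:
- Jack (knight) says "Ivy and I are the same type" - this is TRUE because Jack is a knight and Ivy is a knight.
- Ivy (knight) says "Dave and I are the same type" - this is TRUE because Ivy is a knight and Dave is a knight.
- Dave (knight) says "Jack and I are the same type" - this is TRUE because Dave is a knight and Jack is a knight.
- Alice (knight) says "Jack is a knight" - this is TRUE because Jack is a knight.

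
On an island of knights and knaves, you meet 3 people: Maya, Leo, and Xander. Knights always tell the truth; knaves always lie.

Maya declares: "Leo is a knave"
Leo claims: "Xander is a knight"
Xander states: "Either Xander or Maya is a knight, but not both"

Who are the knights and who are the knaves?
Maya is a knave.
Leo is a knight.
Xander is a knight.

Verification:
- Maya (knave) says "Leo is a knave" - this is FALSE (a lie) because Leo is a knight.
- Leo (knight) says "Xander is a knight" - this is TRUE because Xander is a knight.
- Xander (knight) says "Either Xander or Maya is a knight, but not both" - this is TRUE because Xander is a knight and Maya is a knave.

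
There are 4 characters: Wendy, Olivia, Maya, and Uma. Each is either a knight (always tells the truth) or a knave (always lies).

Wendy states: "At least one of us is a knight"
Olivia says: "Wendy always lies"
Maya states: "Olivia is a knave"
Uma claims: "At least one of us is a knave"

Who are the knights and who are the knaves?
Wendy is a knight.
Olivia is a knave.
Maya is a knight.
Uma is a knight.

Verification:
- Wendy (knight) says "At least one of us is a knight" - this is TRUE because Wendy, Maya, and Uma are knights.
- Olivia (knave) says "Wendy always lies" - this is FALSE (a lie) because Wendy is a knight.
- Maya (knight) says "Olivia is a knave" - this is TRUE because Olivia is a knave.
- Uma (knight) says "At least one of us is a knave" - this is TRUE because Olivia is a knave.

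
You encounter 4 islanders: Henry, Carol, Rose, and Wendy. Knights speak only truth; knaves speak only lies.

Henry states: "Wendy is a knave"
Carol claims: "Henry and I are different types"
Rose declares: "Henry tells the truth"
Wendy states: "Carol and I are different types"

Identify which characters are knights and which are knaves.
Henry is a knave.
Carol is a knave.
Rose is a knave.
Wendy is a knight.

Verification:
- Henry (knave) says "Wendy is a knave" - this is FALSE (a lie) because Wendy is a knight.
- Carol (knave) says "Henry and I are different types" - this is FALSE (a lie) because Carol is a knave and Henry is a knave.
- Rose (knave) says "Henry tells the truth" - this is FALSE (a lie) because Henry is a knave.
- Wendy (knight) says "Carol and I are different types" - this is TRUE because Wendy is a knight and Carol is a knave.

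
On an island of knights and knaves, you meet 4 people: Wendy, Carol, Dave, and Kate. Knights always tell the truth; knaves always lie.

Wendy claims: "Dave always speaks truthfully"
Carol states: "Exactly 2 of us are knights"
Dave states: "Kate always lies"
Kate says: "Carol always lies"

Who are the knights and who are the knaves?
Wendy is a knave.
Carol is a knave.
Dave is a knave.
Kate is a knight.

Verification:
- Wendy (knave) says "Dave always speaks truthfully" - this is FALSE (a lie) because Dave is a knave.
- Carol (knave) says "Exactly 2 of us are knights" - this is FALSE (a lie) because there are 1 knights.
- Dave (knave) says "Kate always lies" - this is FALSE (a lie) because Kate is a knight.
- Kate (knight) says "Carol always lies" - this is TRUE because Carol is a knave.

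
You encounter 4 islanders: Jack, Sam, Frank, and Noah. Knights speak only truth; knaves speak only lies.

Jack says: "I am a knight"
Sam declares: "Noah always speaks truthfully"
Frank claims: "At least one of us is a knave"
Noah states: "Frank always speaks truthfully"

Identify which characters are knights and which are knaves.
Jack is a knave.
Sam is a knight.
Frank is a knight.
Noah is a knight.

Verification:
- Jack (knave) says "I am a knight" - this is FALSE (a lie) because Jack is a knave.
- Sam (knight) says "Noah always speaks truthfully" - this is TRUE because Noah is a knight.
- Frank (knight) says "At least one of us is a knave" - this is TRUE because Jack is a knave.
- Noah (knight) says "Frank always speaks truthfully" - this is TRUE because Frank is a knight.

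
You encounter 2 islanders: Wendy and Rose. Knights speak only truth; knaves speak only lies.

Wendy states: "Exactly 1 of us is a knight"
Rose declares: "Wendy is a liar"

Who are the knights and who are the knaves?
Wendy is a knight.
Rose is a knave.

Verification:
- Wendy (knight) says "Exactly 1 of us is a knight" - this is TRUE because there are 1 knights.
- Rose (knave) says "Wendy is a liar" - this is FALSE (a lie) because Wendy is a knight.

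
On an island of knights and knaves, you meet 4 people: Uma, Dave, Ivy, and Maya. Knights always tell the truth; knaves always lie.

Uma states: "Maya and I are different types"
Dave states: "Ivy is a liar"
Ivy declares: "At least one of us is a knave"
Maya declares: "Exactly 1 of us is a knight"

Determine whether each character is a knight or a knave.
Uma is a knight.
Dave is a knave.
Ivy is a knight.
Maya is a knave.

Verification:
- Uma (knight) says "Maya and I are different types" - this is TRUE because Uma is a knight and Maya is a knave.
- Dave (knave) says "Ivy is a liar" - this is FALSE (a lie) because Ivy is a knight.
- Ivy (knight) says "At least one of us is a knave" - this is TRUE because Dave and Maya are knaves.
- Maya (knave) says "Exactly 1 of us is a knight" - this is FALSE (a lie) because there are 2 knights.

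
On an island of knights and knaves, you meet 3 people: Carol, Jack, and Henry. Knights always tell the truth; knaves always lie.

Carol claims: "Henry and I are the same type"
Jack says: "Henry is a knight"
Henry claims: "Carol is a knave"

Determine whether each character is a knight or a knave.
Carol is a knave.
Jack is a knight.
Henry is a knight.

Verification:
- Carol (knave) says "Henry and I are the same type" - this is FALSE (a lie) because Carol is a knave and Henry is a knight.
- Jack (knight) says "Henry is a knight" - this is TRUE because Henry is a knight.
- Henry (knight) says "Carol is a knave" - this is TRUE because Carol is a knave.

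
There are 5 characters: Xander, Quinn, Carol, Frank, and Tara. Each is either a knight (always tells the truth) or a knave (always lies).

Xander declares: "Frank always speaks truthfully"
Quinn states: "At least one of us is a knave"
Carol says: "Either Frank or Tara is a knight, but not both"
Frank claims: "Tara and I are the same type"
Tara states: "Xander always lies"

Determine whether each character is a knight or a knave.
Xander is a knave.
Quinn is a knight.
Carol is a knight.
Frank is a knave.
Tara is a knight.

Verification:
- Xander (knave) says "Frank always speaks truthfully" - this is FALSE (a lie) because Frank is a knave.
- Quinn (knight) says "At least one of us is a knave" - this is TRUE because Xander and Frank are knaves.
- Carol (knight) says "Either Frank or Tara is a knight, but not both" - this is TRUE because Frank is a knave and Tara is a knight.
- Frank (knave) says "Tara and I are the same type" - this is FALSE (a lie) because Frank is a knave and Tara is a knight.
- Tara (knight) says "Xander always lies" - this is TRUE because Xander is a knave.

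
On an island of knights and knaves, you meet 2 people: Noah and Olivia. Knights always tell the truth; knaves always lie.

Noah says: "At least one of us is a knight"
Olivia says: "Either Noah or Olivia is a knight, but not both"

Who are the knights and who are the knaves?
Noah is a knave.
Olivia is a knave.

Verification:
- Noah (knave) says "At least one of us is a knight" - this is FALSE (a lie) because no one is a knight.
- Olivia (knave) says "Either Noah or Olivia is a knight, but not both" - this is FALSE (a lie) because Noah is a knave and Olivia is a knave.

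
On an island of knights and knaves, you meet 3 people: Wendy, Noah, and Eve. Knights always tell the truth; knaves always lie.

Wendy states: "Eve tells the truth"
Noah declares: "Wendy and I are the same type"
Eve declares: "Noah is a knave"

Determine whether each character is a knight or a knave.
Wendy is a knight.
Noah is a knave.
Eve is a knight.

Verification:
- Wendy (knight) says "Eve tells the truth" - this is TRUE because Eve is a knight.
- Noah (knave) says "Wendy and I are the same type" - this is FALSE (a lie) because Noah is a knave and Wendy is a knight.
- Eve (knight) says "Noah is a knave" - this is TRUE because Noah is a knave.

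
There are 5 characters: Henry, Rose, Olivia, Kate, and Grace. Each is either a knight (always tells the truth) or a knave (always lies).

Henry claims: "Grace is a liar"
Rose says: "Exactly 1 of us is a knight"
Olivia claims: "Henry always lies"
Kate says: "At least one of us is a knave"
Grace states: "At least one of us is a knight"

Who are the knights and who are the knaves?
Henry is a knave.
Rose is a knave.
Olivia is a knight.
Kate is a knight.
Grace is a knight.

Verification:
- Henry (knave) says "Grace is a liar" - this is FALSE (a lie) because Grace is a knight.
- Rose (knave) says "Exactly 1 of us is a knight" - this is FALSE (a lie) because there are 3 knights.
- Olivia (knight) says "Henry always lies" - this is TRUE because Henry is a knave.
- Kate (knight) says "At least one of us is a knave" - this is TRUE because Henry and Rose are knaves.
- Grace (knight) says "At least one of us is a knight" - this is TRUE because Olivia, Kate, and Grace are knights.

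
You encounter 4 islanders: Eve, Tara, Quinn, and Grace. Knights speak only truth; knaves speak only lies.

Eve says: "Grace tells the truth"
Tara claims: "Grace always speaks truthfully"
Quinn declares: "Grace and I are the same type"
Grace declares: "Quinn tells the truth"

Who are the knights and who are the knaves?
Eve is a knight.
Tara is a knight.
Quinn is a knight.
Grace is a knight.

Verification:
- Eve (knight) says "Grace tells the truth" - this is TRUE because Grace is a knight.
- Tara (knight) says "Grace always speaks truthfully" - this is TRUE because Grace is a knight.
- Quinn (knight) says "Grace and I are the same type" - this is TRUE because Quinn is a knight and Grace is a knight.
- Grace (knight) says "Quinn tells the truth" - this is TRUE because Quinn is a knight.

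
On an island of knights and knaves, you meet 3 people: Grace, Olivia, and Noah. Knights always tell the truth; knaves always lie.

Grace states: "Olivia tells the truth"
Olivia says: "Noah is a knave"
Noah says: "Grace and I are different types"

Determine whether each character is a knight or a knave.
Grace is a knave.
Olivia is a knave.
Noah is a knight.

Verification:
- Grace (knave) says "Olivia tells the truth" - this is FALSE (a lie) because Olivia is a knave.
- Olivia (knave) says "Noah is a knave" - this is FALSE (a lie) because Noah is a knight.
- Noah (knight) says "Grace and I are different types" - this is TRUE because Noah is a knight and Grace is a knave.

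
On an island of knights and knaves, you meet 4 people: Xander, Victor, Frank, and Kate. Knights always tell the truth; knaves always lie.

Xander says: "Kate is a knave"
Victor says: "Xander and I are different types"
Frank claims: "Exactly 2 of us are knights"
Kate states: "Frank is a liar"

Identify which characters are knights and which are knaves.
Xander is a knave.
Victor is a knave.
Frank is a knave.
Kate is a knight.

Verification:
- Xander (knave) says "Kate is a knave" - this is FALSE (a lie) because Kate is a knight.
- Victor (knave) says "Xander and I are different types" - this is FALSE (a lie) because Victor is a knave and Xander is a knave.
- Frank (knave) says "Exactly 2 of us are knights" - this is FALSE (a lie) because there are 1 knights.
- Kate (knight) says "Frank is a liar" - this is TRUE because Frank is a knave.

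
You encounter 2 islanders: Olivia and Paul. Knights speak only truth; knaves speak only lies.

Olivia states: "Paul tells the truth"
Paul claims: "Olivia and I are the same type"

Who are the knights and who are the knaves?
Olivia is a knight.
Paul is a knight.

Verification:
- Olivia (knight) says "Paul tells the truth" - this is TRUE because Paul is a knight.
- Paul (knight) says "Olivia and I are the same type" - this is TRUE because Paul is a knight and Olivia is a knight.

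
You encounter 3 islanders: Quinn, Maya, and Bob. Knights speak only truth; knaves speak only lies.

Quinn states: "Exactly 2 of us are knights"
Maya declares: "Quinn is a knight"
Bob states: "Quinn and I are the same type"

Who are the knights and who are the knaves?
Quinn is a knight.
Maya is a knight.
Bob is a knave.

Verification:
- Quinn (knight) says "Exactly 2 of us are knights" - this is TRUE because there are 2 knights.
- Maya (knight) says "Quinn is a knight" - this is TRUE because Quinn is a knight.
- Bob (knave) says "Quinn and I are the same type" - this is FALSE (a lie) because Bob is a knave and Quinn is a knight.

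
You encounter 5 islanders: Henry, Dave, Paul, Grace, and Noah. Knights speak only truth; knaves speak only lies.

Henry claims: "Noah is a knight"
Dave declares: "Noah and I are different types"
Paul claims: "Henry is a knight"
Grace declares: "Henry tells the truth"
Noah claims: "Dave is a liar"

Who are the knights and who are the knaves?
Henry is a knave.
Dave is a knight.
Paul is a knave.
Grace is a knave.
Noah is a knave.

Verification:
- Henry (knave) says "Noah is a knight" - this is FALSE (a lie) because Noah is a knave.
- Dave (knight) says "Noah and I are different types" - this is TRUE because Dave is a knight and Noah is a knave.
- Paul (knave) says "Henry is a knight" - this is FALSE (a lie) because Henry is a knave.
- Grace (knave) says "Henry tells the truth" - this is FALSE (a lie) because Henry is a knave.
- Noah (knave) says "Dave is a liar" - this is FALSE (a lie) because Dave is a knight.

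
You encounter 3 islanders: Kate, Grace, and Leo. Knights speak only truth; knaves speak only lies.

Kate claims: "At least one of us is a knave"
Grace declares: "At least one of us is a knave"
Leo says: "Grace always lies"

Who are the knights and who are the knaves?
Kate is a knight.
Grace is a knight.
Leo is a knave.

Verification:
- Kate (knight) says "At least one of us is a knave" - this is TRUE because Leo is a knave.
- Grace (knight) says "At least one of us is a knave" - this is TRUE because Leo is a knave.
- Leo (knave) says "Grace always lies" - this is FALSE (a lie) because Grace is a knight.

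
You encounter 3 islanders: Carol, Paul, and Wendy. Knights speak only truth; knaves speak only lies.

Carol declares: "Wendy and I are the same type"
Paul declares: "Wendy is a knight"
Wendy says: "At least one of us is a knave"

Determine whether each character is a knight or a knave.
Carol is a knave.
Paul is a knight.
Wendy is a knight.

Verification:
- Carol (knave) says "Wendy and I are the same type" - this is FALSE (a lie) because Carol is a knave and Wendy is a knight.
- Paul (knight) says "Wendy is a knight" - this is TRUE because Wendy is a knight.
- Wendy (knight) says "At least one of us is a knave" - this is TRUE because Carol is a knave.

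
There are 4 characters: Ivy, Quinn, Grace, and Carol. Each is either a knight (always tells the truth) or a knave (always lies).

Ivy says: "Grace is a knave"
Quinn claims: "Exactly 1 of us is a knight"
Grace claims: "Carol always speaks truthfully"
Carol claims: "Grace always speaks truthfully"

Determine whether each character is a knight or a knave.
Ivy is a knave.
Quinn is a knave.
Grace is a knight.
Carol is a knight.

Verification:
- Ivy (knave) says "Grace is a knave" - this is FALSE (a lie) because Grace is a knight.
- Quinn (knave) says "Exactly 1 of us is a knight" - this is FALSE (a lie) because there are 2 knights.
- Grace (knight) says "Carol always speaks truthfully" - this is TRUE because Carol is a knight.
- Carol (knight) says "Grace always speaks truthfully" - this is TRUE because Grace is a knight.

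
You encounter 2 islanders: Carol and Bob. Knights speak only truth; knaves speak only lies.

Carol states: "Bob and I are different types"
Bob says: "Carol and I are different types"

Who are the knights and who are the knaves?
Carol is a knave.
Bob is a knave.

Verification:
- Carol (knave) says "Bob and I are different types" - this is FALSE (a lie) because Carol is a knave and Bob is a knave.
- Bob (knave) says "Carol and I are different types" - this is FALSE (a lie) because Bob is a knave and Carol is a knave.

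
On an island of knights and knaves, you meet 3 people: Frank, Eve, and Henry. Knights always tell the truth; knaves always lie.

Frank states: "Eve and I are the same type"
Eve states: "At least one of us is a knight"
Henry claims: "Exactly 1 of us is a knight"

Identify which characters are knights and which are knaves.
Frank is a knight.
Eve is a knight.
Henry is a knave.

Verification:
- Frank (knight) says "Eve and I are the same type" - this is TRUE because Frank is a knight and Eve is a knight.
- Eve (knight) says "At least one of us is a knight" - this is TRUE because Frank and Eve are knights.
- Henry (knave) says "Exactly 1 of us is a knight" - this is FALSE (a lie) because there are 2 knights.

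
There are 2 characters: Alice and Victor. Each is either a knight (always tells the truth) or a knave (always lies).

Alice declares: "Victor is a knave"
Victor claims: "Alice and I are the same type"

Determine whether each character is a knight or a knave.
Alice is a knight.
Victor is a knave.

Verification:
- Alice (knight) says "Victor is a knave" - this is TRUE because Victor is a knave.
- Victor (knave) says "Alice and I are the same type" - this is FALSE (a lie) because Victor is a knave and Alice is a knight.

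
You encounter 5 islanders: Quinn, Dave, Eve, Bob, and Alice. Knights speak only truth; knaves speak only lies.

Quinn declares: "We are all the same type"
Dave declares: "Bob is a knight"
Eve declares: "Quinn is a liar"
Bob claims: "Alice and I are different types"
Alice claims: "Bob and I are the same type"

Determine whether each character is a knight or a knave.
Quinn is a knave.
Dave is a knight.
Eve is a knight.
Bob is a knight.
Alice is a knave.

Verification:
- Quinn (knave) says "We are all the same type" - this is FALSE (a lie) because Dave, Eve, and Bob are knights and Quinn and Alice are knaves.
- Dave (knight) says "Bob is a knight" - this is TRUE because Bob is a knight.
- Eve (knight) says "Quinn is a liar" - this is TRUE because Quinn is a knave.
- Bob (knight) says "Alice and I are different types" - this is TRUE because Bob is a knight and Alice is a knave.
- Alice (knave) says "Bob and I are the same type" - this is FALSE (a lie) because Alice is a knave and Bob is a knight.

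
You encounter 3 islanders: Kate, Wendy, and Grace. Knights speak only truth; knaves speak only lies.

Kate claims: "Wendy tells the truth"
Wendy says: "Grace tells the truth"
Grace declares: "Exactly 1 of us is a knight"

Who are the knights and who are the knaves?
Kate is a knave.
Wendy is a knave.
Grace is a knave.

Verification:
- Kate (knave) says "Wendy tells the truth" - this is FALSE (a lie) because Wendy is a knave.
- Wendy (knave) says "Grace tells the truth" - this is FALSE (a lie) because Grace is a knave.
- Grace (knave) says "Exactly 1 of us is a knight" - this is FALSE (a lie) because there are 0 knights.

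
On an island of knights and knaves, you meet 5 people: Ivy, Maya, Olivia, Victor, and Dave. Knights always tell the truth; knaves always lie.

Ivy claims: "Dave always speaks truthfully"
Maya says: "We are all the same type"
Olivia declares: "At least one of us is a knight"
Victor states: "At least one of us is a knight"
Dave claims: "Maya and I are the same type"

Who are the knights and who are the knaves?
Ivy is a knight.
Maya is a knight.
Olivia is a knight.
Victor is a knight.
Dave is a knight.

Verification:
- Ivy (knight) says "Dave always speaks truthfully" - this is TRUE because Dave is a knight.
- Maya (knight) says "We are all the same type" - this is TRUE because Ivy, Maya, Olivia, Victor, and Dave are knights.
- Olivia (knight) says "At least one of us is a knight" - this is TRUE because Ivy, Maya, Olivia, Victor, and Dave are knights.
- Victor (knight) says "At least one of us is a knight" - this is TRUE because Ivy, Maya, Olivia, Victor, and Dave are knights.
- Dave (knight) says "Maya and I are the same type" - this is TRUE because Dave is a knight and Maya is a knight.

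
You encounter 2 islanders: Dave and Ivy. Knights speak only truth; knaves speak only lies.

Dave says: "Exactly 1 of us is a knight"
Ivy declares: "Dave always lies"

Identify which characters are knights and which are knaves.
Dave is a knight.
Ivy is a knave.

Verification:
- Dave (knight) says "Exactly 1 of us is a knight" - this is TRUE because there are 1 knights.
- Ivy (knave) says "Dave always lies" - this is FALSE (a lie) because Dave is a knight.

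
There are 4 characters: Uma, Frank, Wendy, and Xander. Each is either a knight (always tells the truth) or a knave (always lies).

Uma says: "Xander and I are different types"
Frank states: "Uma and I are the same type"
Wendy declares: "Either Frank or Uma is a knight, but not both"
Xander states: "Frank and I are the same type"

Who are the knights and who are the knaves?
Uma is a knight.
Frank is a knight.
Wendy is a knave.
Xander is a knave.

Verification:
- Uma (knight) says "Xander and I are different types" - this is TRUE because Uma is a knight and Xander is a knave.
- Frank (knight) says "Uma and I are the same type" - this is TRUE because Frank is a knight and Uma is a knight.
- Wendy (knave) says "Either Frank or Uma is a knight, but not both" - this is FALSE (a lie) because Frank is a knight and Uma is a knight.
- Xander (knave) says "Frank and I are the same type" - this is FALSE (a lie) because Xander is a knave and Frank is a knight.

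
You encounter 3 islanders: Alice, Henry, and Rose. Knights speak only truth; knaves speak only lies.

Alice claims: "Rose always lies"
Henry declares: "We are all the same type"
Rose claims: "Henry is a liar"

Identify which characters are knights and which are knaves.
Alice is a knave.
Henry is a knave.
Rose is a knight.

Verification:
- Alice (knave) says "Rose always lies" - this is FALSE (a lie) because Rose is a knight.
- Henry (knave) says "We are all the same type" - this is FALSE (a lie) because Rose is a knight and Alice and Henry are knaves.
- Rose (knight) says "Henry is a liar" - this is TRUE because Henry is a knave.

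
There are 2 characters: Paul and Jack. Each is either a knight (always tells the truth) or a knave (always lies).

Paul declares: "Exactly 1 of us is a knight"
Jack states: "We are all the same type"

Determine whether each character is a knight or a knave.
Paul is a knight.
Jack is a knave.

Verification:
- Paul (knight) says "Exactly 1 of us is a knight" - this is TRUE because there are 1 knights.
- Jack (knave) says "We are all the same type" - this is FALSE (a lie) because Paul is a knight and Jack is a knave.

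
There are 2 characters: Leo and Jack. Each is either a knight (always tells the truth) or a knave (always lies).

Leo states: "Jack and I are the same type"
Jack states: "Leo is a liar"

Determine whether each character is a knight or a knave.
Leo is a knave.
Jack is a knight.

Verification:
- Leo (knave) says "Jack and I are the same type" - this is FALSE (a lie) because Leo is a knave and Jack is a knight.
- Jack (knight) says "Leo is a liar" - this is TRUE because Leo is a knave.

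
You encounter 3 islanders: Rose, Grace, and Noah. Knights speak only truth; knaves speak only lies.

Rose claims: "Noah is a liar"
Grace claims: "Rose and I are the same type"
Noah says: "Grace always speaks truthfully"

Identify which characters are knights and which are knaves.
Rose is a knight.
Grace is a knave.
Noah is a knave.

Verification:
- Rose (knight) says "Noah is a liar" - this is TRUE because Noah is a knave.
- Grace (knave) says "Rose and I are the same type" - this is FALSE (a lie) because Grace is a knave and Rose is a knight.
- Noah (knave) says "Grace always speaks truthfully" - this is FALSE (a lie) because Grace is a knave.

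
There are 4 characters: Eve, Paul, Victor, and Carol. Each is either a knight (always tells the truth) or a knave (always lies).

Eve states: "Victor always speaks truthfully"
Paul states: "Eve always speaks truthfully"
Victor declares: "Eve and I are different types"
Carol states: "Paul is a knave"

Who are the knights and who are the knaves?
Eve is a knave.
Paul is a knave.
Victor is a knave.
Carol is a knight.

Verification:
- Eve (knave) says "Victor always speaks truthfully" - this is FALSE (a lie) because Victor is a knave.
- Paul (knave) says "Eve always speaks truthfully" - this is FALSE (a lie) because Eve is a knave.
- Victor (knave) says "Eve and I are different types" - this is FALSE (a lie) because Victor is a knave and Eve is a knave.
- Carol (knight) says "Paul is a knave" - this is TRUE because Paul is a knave.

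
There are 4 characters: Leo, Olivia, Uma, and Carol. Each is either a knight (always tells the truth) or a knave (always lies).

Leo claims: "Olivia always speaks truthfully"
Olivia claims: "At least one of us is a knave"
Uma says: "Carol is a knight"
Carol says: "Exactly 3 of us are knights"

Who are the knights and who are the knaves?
Leo is a knight.
Olivia is a knight.
Uma is a knave.
Carol is a knave.

Verification:
- Leo (knight) says "Olivia always speaks truthfully" - this is TRUE because Olivia is a knight.
- Olivia (knight) says "At least one of us is a knave" - this is TRUE because Uma and Carol are knaves.
- Uma (knave) says "Carol is a knight" - this is FALSE (a lie) because Carol is a knave.
- Carol (knave) says "Exactly 3 of us are knights" - this is FALSE (a lie) because there are 2 knights.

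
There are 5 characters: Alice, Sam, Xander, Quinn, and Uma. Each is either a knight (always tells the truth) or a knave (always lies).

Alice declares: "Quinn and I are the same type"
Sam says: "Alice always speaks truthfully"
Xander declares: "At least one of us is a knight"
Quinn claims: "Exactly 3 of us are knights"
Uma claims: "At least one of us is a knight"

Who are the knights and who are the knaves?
Alice is a knave.
Sam is a knave.
Xander is a knight.
Quinn is a knight.
Uma is a knight.

Verification:
- Alice (knave) says "Quinn and I are the same type" - this is FALSE (a lie) because Alice is a knave and Quinn is a knight.
- Sam (knave) says "Alice always speaks truthfully" - this is FALSE (a lie) because Alice is a knave.
- Xander (knight) says "At least one of us is a knight" - this is TRUE because Xander, Quinn, and Uma are knights.
- Quinn (knight) says "Exactly 3 of us are knights" - this is TRUE because there are 3 knights.
- Uma (knight) says "At least one of us is a knight" - this is TRUE because Xander, Quinn, and Uma are knights.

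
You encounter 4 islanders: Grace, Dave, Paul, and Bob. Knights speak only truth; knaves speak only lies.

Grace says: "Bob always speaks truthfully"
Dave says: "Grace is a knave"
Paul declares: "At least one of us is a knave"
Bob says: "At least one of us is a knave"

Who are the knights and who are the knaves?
Grace is a knight.
Dave is a knave.
Paul is a knight.
Bob is a knight.

Verification:
- Grace (knight) says "Bob always speaks truthfully" - this is TRUE because Bob is a knight.
- Dave (knave) says "Grace is a knave" - this is FALSE (a lie) because Grace is a knight.
- Paul (knight) says "At least one of us is a knave" - this is TRUE because Dave is a knave.
- Bob (knight) says "At least one of us is a knave" - this is TRUE because Dave is a knave.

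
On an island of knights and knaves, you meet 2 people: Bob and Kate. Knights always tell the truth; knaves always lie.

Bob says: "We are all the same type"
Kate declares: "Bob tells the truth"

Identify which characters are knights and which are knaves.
Bob is a knight.
Kate is a knight.

Verification:
- Bob (knight) says "We are all the same type" - this is TRUE because Bob and Kate are knights.
- Kate (knight) says "Bob tells the truth" - this is TRUE because Bob is a knight.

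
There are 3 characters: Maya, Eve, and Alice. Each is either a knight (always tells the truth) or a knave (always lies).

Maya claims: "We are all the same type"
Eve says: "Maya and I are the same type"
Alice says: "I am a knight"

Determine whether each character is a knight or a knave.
Maya is a knight.
Eve is a knight.
Alice is a knight.

Verification:
- Maya (knight) says "We are all the same type" - this is TRUE because Maya, Eve, and Alice are knights.
- Eve (knight) says "Maya and I are the same type" - this is TRUE because Eve is a knight and Maya is a knight.
- Alice (knight) says "I am a knight" - this is TRUE because Alice is a knight.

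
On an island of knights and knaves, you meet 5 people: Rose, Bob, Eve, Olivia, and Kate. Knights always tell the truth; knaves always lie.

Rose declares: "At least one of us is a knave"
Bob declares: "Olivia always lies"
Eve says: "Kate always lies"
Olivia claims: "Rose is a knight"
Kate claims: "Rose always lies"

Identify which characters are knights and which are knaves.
Rose is a knight.
Bob is a knave.
Eve is a knight.
Olivia is a knight.
Kate is a knave.

Verification:
- Rose (knight) says "At least one of us is a knave" - this is TRUE because Bob and Kate are knaves.
- Bob (knave) says "Olivia always lies" - this is FALSE (a lie) because Olivia is a knight.
- Eve (knight) says "Kate always lies" - this is TRUE because Kate is a knave.
- Olivia (knight) says "Rose is a knight" - this is TRUE because Rose is a knight.
- Kate (knave) says "Rose always lies" - this is FALSE (a lie) because Rose is a knight.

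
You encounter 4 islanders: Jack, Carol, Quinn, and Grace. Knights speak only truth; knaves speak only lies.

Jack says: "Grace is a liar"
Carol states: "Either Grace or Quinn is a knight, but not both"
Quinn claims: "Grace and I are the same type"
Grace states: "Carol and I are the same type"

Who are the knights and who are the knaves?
Jack is a knave.
Carol is a knight.
Quinn is a knave.
Grace is a knight.

Verification:
- Jack (knave) says "Grace is a liar" - this is FALSE (a lie) because Grace is a knight.
- Carol (knight) says "Either Grace or Quinn is a knight, but not both" - this is TRUE because Grace is a knight and Quinn is a knave.
- Quinn (knave) says "Grace and I are the same type" - this is FALSE (a lie) because Quinn is a knave and Grace is a knight.
- Grace (knight) says "Carol and I are the same type" - this is TRUE because Grace is a knight and Carol is a knight.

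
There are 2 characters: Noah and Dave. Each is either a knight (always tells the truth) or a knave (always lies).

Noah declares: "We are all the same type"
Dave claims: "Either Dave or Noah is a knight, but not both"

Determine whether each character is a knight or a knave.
Noah is a knave.
Dave is a knight.

Verification:
- Noah (knave) says "We are all the same type" - this is FALSE (a lie) because Dave is a knight and Noah is a knave.
- Dave (knight) says "Either Dave or Noah is a knight, but not both" - this is TRUE because Dave is a knight and Noah is a knave.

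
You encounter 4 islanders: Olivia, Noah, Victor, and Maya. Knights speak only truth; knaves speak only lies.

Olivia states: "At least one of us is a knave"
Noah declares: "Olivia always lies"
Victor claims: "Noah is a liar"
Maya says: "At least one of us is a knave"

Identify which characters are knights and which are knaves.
Olivia is a knight.
Noah is a knave.
Victor is a knight.
Maya is a knight.

Verification:
- Olivia (knight) says "At least one of us is a knave" - this is TRUE because Noah is a knave.
- Noah (knave) says "Olivia always lies" - this is FALSE (a lie) because Olivia is a knight.
- Victor (knight) says "Noah is a liar" - this is TRUE because Noah is a knave.
- Maya (knight) says "At least one of us is a knave" - this is TRUE because Noah is a knave.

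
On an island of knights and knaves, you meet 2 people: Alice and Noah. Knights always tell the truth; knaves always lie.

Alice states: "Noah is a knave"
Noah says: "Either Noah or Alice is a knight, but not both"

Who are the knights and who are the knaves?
Alice is a knave.
Noah is a knight.

Verification:
- Alice (knave) says "Noah is a knave" - this is FALSE (a lie) because Noah is a knight.
- Noah (knight) says "Either Noah or Alice is a knight, but not both" - this is TRUE because Noah is a knight and Alice is a knave.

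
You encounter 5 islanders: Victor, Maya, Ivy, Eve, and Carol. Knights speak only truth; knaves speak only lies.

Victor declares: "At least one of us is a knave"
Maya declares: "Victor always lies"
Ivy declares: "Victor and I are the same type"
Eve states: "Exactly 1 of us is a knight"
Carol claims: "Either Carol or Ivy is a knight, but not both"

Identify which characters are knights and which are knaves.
Victor is a knight.
Maya is a knave.
Ivy is a knave.
Eve is a knave.
Carol is a knight.

Verification:
- Victor (knight) says "At least one of us is a knave" - this is TRUE because Maya, Ivy, and Eve are knaves.
- Maya (knave) says "Victor always lies" - this is FALSE (a lie) because Victor is a knight.
- Ivy (knave) says "Victor and I are the same type" - this is FALSE (a lie) because Ivy is a knave and Victor is a knight.
- Eve (knave) says "Exactly 1 of us is a knight" - this is FALSE (a lie) because there are 2 knights.
- Carol (knight) says "Either Carol or Ivy is a knight, but not both" - this is TRUE because Carol is a knight and Ivy is a knave.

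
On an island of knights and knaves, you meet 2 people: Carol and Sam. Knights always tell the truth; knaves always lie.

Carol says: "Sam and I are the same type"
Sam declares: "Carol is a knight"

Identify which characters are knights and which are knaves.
Carol is a knight.
Sam is a knight.

Verification:
- Carol (knight) says "Sam and I are the same type" - this is TRUE because Carol is a knight and Sam is a knight.
- Sam (knight) says "Carol is a knight" - this is TRUE because Carol is a knight.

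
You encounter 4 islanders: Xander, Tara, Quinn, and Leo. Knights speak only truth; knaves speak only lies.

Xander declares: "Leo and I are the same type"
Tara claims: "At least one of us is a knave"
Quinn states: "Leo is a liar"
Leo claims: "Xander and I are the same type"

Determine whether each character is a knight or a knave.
Xander is a knight.
Tara is a knight.
Quinn is a knave.
Leo is a knight.

Verification:
- Xander (knight) says "Leo and I are the same type" - this is TRUE because Xander is a knight and Leo is a knight.
- Tara (knight) says "At least one of us is a knave" - this is TRUE because Quinn is a knave.
- Quinn (knave) says "Leo is a liar" - this is FALSE (a lie) because Leo is a knight.
- Leo (knight) says "Xander and I are the same type" - this is TRUE because Leo is a knight and Xander is a knight.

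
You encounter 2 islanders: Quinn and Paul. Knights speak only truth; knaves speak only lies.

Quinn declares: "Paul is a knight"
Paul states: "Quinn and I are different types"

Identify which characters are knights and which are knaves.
Quinn is a knave.
Paul is a knave.

Verification:
- Quinn (knave) says "Paul is a knight" - this is FALSE (a lie) because Paul is a knave.
- Paul (knave) says "Quinn and I are different types" - this is FALSE (a lie) because Paul is a knave and Quinn is a knave.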